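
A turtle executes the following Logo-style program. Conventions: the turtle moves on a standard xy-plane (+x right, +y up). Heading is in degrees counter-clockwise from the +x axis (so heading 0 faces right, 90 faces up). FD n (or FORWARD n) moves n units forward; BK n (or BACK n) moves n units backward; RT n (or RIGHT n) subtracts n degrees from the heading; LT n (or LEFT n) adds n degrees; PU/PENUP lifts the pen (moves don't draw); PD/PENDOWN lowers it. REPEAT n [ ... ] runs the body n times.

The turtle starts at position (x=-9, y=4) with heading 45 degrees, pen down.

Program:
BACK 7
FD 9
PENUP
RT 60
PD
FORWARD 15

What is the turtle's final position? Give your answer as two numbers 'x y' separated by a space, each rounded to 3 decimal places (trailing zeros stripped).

Executing turtle program step by step:
Start: pos=(-9,4), heading=45, pen down
BK 7: (-9,4) -> (-13.95,-0.95) [heading=45, draw]
FD 9: (-13.95,-0.95) -> (-7.586,5.414) [heading=45, draw]
PU: pen up
RT 60: heading 45 -> 345
PD: pen down
FD 15: (-7.586,5.414) -> (6.903,1.532) [heading=345, draw]
Final: pos=(6.903,1.532), heading=345, 3 segment(s) drawn

Answer: 6.903 1.532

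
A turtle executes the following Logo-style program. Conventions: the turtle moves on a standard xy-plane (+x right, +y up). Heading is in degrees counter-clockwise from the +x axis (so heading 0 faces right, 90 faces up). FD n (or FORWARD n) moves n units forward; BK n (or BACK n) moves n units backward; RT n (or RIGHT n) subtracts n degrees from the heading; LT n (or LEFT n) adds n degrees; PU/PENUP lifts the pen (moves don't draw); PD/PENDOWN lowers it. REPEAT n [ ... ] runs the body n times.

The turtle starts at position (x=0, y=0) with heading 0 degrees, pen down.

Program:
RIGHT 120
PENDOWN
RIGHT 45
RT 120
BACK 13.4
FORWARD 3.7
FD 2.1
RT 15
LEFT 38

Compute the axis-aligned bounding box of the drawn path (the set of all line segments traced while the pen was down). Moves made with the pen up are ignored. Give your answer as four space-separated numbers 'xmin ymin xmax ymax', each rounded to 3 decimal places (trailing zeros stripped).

Answer: -3.468 -12.943 0 0

Derivation:
Executing turtle program step by step:
Start: pos=(0,0), heading=0, pen down
RT 120: heading 0 -> 240
PD: pen down
RT 45: heading 240 -> 195
RT 120: heading 195 -> 75
BK 13.4: (0,0) -> (-3.468,-12.943) [heading=75, draw]
FD 3.7: (-3.468,-12.943) -> (-2.511,-9.369) [heading=75, draw]
FD 2.1: (-2.511,-9.369) -> (-1.967,-7.341) [heading=75, draw]
RT 15: heading 75 -> 60
LT 38: heading 60 -> 98
Final: pos=(-1.967,-7.341), heading=98, 3 segment(s) drawn

Segment endpoints: x in {-3.468, -2.511, -1.967, 0}, y in {-12.943, -9.369, -7.341, 0}
xmin=-3.468, ymin=-12.943, xmax=0, ymax=0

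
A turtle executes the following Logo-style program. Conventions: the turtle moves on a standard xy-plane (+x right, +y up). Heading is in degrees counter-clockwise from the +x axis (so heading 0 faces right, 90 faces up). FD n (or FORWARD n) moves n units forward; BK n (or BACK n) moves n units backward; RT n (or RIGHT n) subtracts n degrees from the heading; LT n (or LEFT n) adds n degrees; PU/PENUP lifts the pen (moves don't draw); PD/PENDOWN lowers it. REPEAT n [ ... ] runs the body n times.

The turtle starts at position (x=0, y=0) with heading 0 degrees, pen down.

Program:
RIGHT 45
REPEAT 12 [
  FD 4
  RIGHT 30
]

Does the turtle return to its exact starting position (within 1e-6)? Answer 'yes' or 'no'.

Answer: yes

Derivation:
Executing turtle program step by step:
Start: pos=(0,0), heading=0, pen down
RT 45: heading 0 -> 315
REPEAT 12 [
  -- iteration 1/12 --
  FD 4: (0,0) -> (2.828,-2.828) [heading=315, draw]
  RT 30: heading 315 -> 285
  -- iteration 2/12 --
  FD 4: (2.828,-2.828) -> (3.864,-6.692) [heading=285, draw]
  RT 30: heading 285 -> 255
  -- iteration 3/12 --
  FD 4: (3.864,-6.692) -> (2.828,-10.556) [heading=255, draw]
  RT 30: heading 255 -> 225
  -- iteration 4/12 --
  FD 4: (2.828,-10.556) -> (0,-13.384) [heading=225, draw]
  RT 30: heading 225 -> 195
  -- iteration 5/12 --
  FD 4: (0,-13.384) -> (-3.864,-14.42) [heading=195, draw]
  RT 30: heading 195 -> 165
  -- iteration 6/12 --
  FD 4: (-3.864,-14.42) -> (-7.727,-13.384) [heading=165, draw]
  RT 30: heading 165 -> 135
  -- iteration 7/12 --
  FD 4: (-7.727,-13.384) -> (-10.556,-10.556) [heading=135, draw]
  RT 30: heading 135 -> 105
  -- iteration 8/12 --
  FD 4: (-10.556,-10.556) -> (-11.591,-6.692) [heading=105, draw]
  RT 30: heading 105 -> 75
  -- iteration 9/12 --
  FD 4: (-11.591,-6.692) -> (-10.556,-2.828) [heading=75, draw]
  RT 30: heading 75 -> 45
  -- iteration 10/12 --
  FD 4: (-10.556,-2.828) -> (-7.727,0) [heading=45, draw]
  RT 30: heading 45 -> 15
  -- iteration 11/12 --
  FD 4: (-7.727,0) -> (-3.864,1.035) [heading=15, draw]
  RT 30: heading 15 -> 345
  -- iteration 12/12 --
  FD 4: (-3.864,1.035) -> (0,0) [heading=345, draw]
  RT 30: heading 345 -> 315
]
Final: pos=(0,0), heading=315, 12 segment(s) drawn

Start position: (0, 0)
Final position: (0, 0)
Distance = 0; < 1e-6 -> CLOSED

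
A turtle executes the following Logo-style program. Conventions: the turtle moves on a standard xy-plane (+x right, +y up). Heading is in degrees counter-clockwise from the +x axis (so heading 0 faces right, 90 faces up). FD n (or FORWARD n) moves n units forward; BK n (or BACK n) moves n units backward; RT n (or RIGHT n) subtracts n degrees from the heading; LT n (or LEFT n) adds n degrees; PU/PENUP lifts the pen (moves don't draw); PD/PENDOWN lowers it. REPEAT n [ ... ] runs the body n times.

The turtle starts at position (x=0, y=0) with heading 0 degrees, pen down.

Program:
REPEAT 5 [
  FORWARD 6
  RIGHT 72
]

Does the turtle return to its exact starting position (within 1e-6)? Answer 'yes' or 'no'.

Executing turtle program step by step:
Start: pos=(0,0), heading=0, pen down
REPEAT 5 [
  -- iteration 1/5 --
  FD 6: (0,0) -> (6,0) [heading=0, draw]
  RT 72: heading 0 -> 288
  -- iteration 2/5 --
  FD 6: (6,0) -> (7.854,-5.706) [heading=288, draw]
  RT 72: heading 288 -> 216
  -- iteration 3/5 --
  FD 6: (7.854,-5.706) -> (3,-9.233) [heading=216, draw]
  RT 72: heading 216 -> 144
  -- iteration 4/5 --
  FD 6: (3,-9.233) -> (-1.854,-5.706) [heading=144, draw]
  RT 72: heading 144 -> 72
  -- iteration 5/5 --
  FD 6: (-1.854,-5.706) -> (0,0) [heading=72, draw]
  RT 72: heading 72 -> 0
]
Final: pos=(0,0), heading=0, 5 segment(s) drawn

Start position: (0, 0)
Final position: (0, 0)
Distance = 0; < 1e-6 -> CLOSED

Answer: yes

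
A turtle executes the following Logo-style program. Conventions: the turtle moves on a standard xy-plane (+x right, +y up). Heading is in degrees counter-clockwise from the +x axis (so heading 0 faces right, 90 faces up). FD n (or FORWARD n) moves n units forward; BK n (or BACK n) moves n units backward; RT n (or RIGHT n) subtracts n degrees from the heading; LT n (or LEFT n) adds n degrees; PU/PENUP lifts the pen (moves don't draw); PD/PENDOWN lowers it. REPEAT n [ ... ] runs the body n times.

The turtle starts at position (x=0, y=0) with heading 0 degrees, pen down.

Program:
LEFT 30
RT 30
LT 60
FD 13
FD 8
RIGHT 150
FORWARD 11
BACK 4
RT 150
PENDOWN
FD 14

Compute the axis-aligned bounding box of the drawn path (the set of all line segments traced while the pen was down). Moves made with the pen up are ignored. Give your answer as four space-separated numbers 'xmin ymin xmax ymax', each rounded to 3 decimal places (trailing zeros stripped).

Executing turtle program step by step:
Start: pos=(0,0), heading=0, pen down
LT 30: heading 0 -> 30
RT 30: heading 30 -> 0
LT 60: heading 0 -> 60
FD 13: (0,0) -> (6.5,11.258) [heading=60, draw]
FD 8: (6.5,11.258) -> (10.5,18.187) [heading=60, draw]
RT 150: heading 60 -> 270
FD 11: (10.5,18.187) -> (10.5,7.187) [heading=270, draw]
BK 4: (10.5,7.187) -> (10.5,11.187) [heading=270, draw]
RT 150: heading 270 -> 120
PD: pen down
FD 14: (10.5,11.187) -> (3.5,23.311) [heading=120, draw]
Final: pos=(3.5,23.311), heading=120, 5 segment(s) drawn

Segment endpoints: x in {0, 3.5, 6.5, 10.5}, y in {0, 7.187, 11.187, 11.258, 18.187, 23.311}
xmin=0, ymin=0, xmax=10.5, ymax=23.311

Answer: 0 0 10.5 23.311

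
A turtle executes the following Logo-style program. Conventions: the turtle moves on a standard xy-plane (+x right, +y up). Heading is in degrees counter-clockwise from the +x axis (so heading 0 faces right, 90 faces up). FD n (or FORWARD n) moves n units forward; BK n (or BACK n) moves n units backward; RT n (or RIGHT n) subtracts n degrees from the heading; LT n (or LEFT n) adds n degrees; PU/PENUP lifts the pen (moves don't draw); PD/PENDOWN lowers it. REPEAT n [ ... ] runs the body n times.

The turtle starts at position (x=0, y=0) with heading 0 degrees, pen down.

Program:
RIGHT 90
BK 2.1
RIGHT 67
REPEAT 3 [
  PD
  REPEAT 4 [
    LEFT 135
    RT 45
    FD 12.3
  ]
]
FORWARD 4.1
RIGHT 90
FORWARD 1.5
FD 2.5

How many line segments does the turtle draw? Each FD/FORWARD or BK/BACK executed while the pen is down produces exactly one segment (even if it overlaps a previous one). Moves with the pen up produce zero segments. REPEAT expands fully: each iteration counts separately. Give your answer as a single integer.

Executing turtle program step by step:
Start: pos=(0,0), heading=0, pen down
RT 90: heading 0 -> 270
BK 2.1: (0,0) -> (0,2.1) [heading=270, draw]
RT 67: heading 270 -> 203
REPEAT 3 [
  -- iteration 1/3 --
  PD: pen down
  REPEAT 4 [
    -- iteration 1/4 --
    LT 135: heading 203 -> 338
    RT 45: heading 338 -> 293
    FD 12.3: (0,2.1) -> (4.806,-9.222) [heading=293, draw]
    -- iteration 2/4 --
    LT 135: heading 293 -> 68
    RT 45: heading 68 -> 23
    FD 12.3: (4.806,-9.222) -> (16.128,-4.416) [heading=23, draw]
    -- iteration 3/4 --
    LT 135: heading 23 -> 158
    RT 45: heading 158 -> 113
    FD 12.3: (16.128,-4.416) -> (11.322,6.906) [heading=113, draw]
    -- iteration 4/4 --
    LT 135: heading 113 -> 248
    RT 45: heading 248 -> 203
    FD 12.3: (11.322,6.906) -> (0,2.1) [heading=203, draw]
  ]
  -- iteration 2/3 --
  PD: pen down
  REPEAT 4 [
    -- iteration 1/4 --
    LT 135: heading 203 -> 338
    RT 45: heading 338 -> 293
    FD 12.3: (0,2.1) -> (4.806,-9.222) [heading=293, draw]
    -- iteration 2/4 --
    LT 135: heading 293 -> 68
    RT 45: heading 68 -> 23
    FD 12.3: (4.806,-9.222) -> (16.128,-4.416) [heading=23, draw]
    -- iteration 3/4 --
    LT 135: heading 23 -> 158
    RT 45: heading 158 -> 113
    FD 12.3: (16.128,-4.416) -> (11.322,6.906) [heading=113, draw]
    -- iteration 4/4 --
    LT 135: heading 113 -> 248
    RT 45: heading 248 -> 203
    FD 12.3: (11.322,6.906) -> (0,2.1) [heading=203, draw]
  ]
  -- iteration 3/3 --
  PD: pen down
  REPEAT 4 [
    -- iteration 1/4 --
    LT 135: heading 203 -> 338
    RT 45: heading 338 -> 293
    FD 12.3: (0,2.1) -> (4.806,-9.222) [heading=293, draw]
    -- iteration 2/4 --
    LT 135: heading 293 -> 68
    RT 45: heading 68 -> 23
    FD 12.3: (4.806,-9.222) -> (16.128,-4.416) [heading=23, draw]
    -- iteration 3/4 --
    LT 135: heading 23 -> 158
    RT 45: heading 158 -> 113
    FD 12.3: (16.128,-4.416) -> (11.322,6.906) [heading=113, draw]
    -- iteration 4/4 --
    LT 135: heading 113 -> 248
    RT 45: heading 248 -> 203
    FD 12.3: (11.322,6.906) -> (0,2.1) [heading=203, draw]
  ]
]
FD 4.1: (0,2.1) -> (-3.774,0.498) [heading=203, draw]
RT 90: heading 203 -> 113
FD 1.5: (-3.774,0.498) -> (-4.36,1.879) [heading=113, draw]
FD 2.5: (-4.36,1.879) -> (-5.337,4.18) [heading=113, draw]
Final: pos=(-5.337,4.18), heading=113, 16 segment(s) drawn
Segments drawn: 16

Answer: 16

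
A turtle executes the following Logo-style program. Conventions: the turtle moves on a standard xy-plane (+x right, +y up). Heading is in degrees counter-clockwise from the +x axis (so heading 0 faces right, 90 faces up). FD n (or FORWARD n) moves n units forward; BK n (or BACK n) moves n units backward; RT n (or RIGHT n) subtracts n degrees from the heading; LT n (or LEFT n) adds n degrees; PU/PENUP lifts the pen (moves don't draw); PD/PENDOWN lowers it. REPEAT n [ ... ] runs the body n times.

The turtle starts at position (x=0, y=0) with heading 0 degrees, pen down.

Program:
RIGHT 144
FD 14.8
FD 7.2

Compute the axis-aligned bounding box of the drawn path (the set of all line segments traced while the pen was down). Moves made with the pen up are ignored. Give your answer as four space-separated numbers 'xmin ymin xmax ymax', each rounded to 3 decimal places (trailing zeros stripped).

Executing turtle program step by step:
Start: pos=(0,0), heading=0, pen down
RT 144: heading 0 -> 216
FD 14.8: (0,0) -> (-11.973,-8.699) [heading=216, draw]
FD 7.2: (-11.973,-8.699) -> (-17.798,-12.931) [heading=216, draw]
Final: pos=(-17.798,-12.931), heading=216, 2 segment(s) drawn

Segment endpoints: x in {-17.798, -11.973, 0}, y in {-12.931, -8.699, 0}
xmin=-17.798, ymin=-12.931, xmax=0, ymax=0

Answer: -17.798 -12.931 0 0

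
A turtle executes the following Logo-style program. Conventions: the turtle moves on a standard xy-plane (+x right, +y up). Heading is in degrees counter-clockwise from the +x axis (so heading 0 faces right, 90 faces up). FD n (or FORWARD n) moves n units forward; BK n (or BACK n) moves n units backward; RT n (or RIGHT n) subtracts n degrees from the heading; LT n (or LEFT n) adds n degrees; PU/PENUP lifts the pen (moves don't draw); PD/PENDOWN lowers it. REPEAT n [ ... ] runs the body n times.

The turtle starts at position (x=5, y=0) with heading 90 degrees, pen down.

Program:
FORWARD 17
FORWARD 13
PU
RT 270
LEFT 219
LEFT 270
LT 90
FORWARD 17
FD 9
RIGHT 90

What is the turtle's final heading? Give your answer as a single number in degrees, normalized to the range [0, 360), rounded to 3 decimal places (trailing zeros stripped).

Executing turtle program step by step:
Start: pos=(5,0), heading=90, pen down
FD 17: (5,0) -> (5,17) [heading=90, draw]
FD 13: (5,17) -> (5,30) [heading=90, draw]
PU: pen up
RT 270: heading 90 -> 180
LT 219: heading 180 -> 39
LT 270: heading 39 -> 309
LT 90: heading 309 -> 39
FD 17: (5,30) -> (18.211,40.698) [heading=39, move]
FD 9: (18.211,40.698) -> (25.206,46.362) [heading=39, move]
RT 90: heading 39 -> 309
Final: pos=(25.206,46.362), heading=309, 2 segment(s) drawn

Answer: 309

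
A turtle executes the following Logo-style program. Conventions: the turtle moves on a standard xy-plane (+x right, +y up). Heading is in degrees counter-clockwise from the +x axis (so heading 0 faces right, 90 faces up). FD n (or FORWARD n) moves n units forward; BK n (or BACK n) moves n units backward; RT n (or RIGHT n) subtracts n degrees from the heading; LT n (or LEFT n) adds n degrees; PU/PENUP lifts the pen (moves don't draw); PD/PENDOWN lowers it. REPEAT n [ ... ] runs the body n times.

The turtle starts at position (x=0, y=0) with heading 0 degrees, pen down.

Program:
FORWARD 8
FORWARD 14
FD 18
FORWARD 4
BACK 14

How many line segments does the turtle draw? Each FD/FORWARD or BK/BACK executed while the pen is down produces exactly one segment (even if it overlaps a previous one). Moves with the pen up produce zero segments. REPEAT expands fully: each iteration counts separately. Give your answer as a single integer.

Executing turtle program step by step:
Start: pos=(0,0), heading=0, pen down
FD 8: (0,0) -> (8,0) [heading=0, draw]
FD 14: (8,0) -> (22,0) [heading=0, draw]
FD 18: (22,0) -> (40,0) [heading=0, draw]
FD 4: (40,0) -> (44,0) [heading=0, draw]
BK 14: (44,0) -> (30,0) [heading=0, draw]
Final: pos=(30,0), heading=0, 5 segment(s) drawn
Segments drawn: 5

Answer: 5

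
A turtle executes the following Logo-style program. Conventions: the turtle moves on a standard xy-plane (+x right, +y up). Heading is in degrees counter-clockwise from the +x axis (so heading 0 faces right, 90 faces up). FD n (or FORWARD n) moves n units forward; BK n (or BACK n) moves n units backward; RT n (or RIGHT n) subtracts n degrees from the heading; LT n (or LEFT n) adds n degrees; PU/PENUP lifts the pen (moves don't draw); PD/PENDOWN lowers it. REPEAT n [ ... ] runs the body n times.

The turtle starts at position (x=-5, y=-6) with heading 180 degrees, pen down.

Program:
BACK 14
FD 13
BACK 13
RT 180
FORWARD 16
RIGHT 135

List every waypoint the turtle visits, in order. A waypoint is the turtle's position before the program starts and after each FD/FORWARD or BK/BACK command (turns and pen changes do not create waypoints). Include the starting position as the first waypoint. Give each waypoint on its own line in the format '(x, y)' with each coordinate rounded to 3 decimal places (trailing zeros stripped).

Answer: (-5, -6)
(9, -6)
(-4, -6)
(9, -6)
(25, -6)

Derivation:
Executing turtle program step by step:
Start: pos=(-5,-6), heading=180, pen down
BK 14: (-5,-6) -> (9,-6) [heading=180, draw]
FD 13: (9,-6) -> (-4,-6) [heading=180, draw]
BK 13: (-4,-6) -> (9,-6) [heading=180, draw]
RT 180: heading 180 -> 0
FD 16: (9,-6) -> (25,-6) [heading=0, draw]
RT 135: heading 0 -> 225
Final: pos=(25,-6), heading=225, 4 segment(s) drawn
Waypoints (5 total):
(-5, -6)
(9, -6)
(-4, -6)
(9, -6)
(25, -6)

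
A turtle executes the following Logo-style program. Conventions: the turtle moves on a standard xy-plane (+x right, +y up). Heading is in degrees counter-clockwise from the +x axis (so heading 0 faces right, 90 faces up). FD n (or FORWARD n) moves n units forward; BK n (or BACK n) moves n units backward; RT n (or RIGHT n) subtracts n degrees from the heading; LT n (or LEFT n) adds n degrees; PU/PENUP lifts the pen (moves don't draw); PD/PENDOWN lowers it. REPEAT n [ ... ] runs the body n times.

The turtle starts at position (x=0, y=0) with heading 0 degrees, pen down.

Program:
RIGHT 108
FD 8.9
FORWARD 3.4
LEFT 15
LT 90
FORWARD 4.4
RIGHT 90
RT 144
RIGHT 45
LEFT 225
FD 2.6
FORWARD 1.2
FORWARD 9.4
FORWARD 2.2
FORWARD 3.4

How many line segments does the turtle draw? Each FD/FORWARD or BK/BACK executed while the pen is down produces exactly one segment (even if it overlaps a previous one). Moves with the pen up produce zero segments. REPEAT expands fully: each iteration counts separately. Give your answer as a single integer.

Answer: 8

Derivation:
Executing turtle program step by step:
Start: pos=(0,0), heading=0, pen down
RT 108: heading 0 -> 252
FD 8.9: (0,0) -> (-2.75,-8.464) [heading=252, draw]
FD 3.4: (-2.75,-8.464) -> (-3.801,-11.698) [heading=252, draw]
LT 15: heading 252 -> 267
LT 90: heading 267 -> 357
FD 4.4: (-3.801,-11.698) -> (0.593,-11.928) [heading=357, draw]
RT 90: heading 357 -> 267
RT 144: heading 267 -> 123
RT 45: heading 123 -> 78
LT 225: heading 78 -> 303
FD 2.6: (0.593,-11.928) -> (2.009,-14.109) [heading=303, draw]
FD 1.2: (2.009,-14.109) -> (2.663,-15.115) [heading=303, draw]
FD 9.4: (2.663,-15.115) -> (7.782,-22.999) [heading=303, draw]
FD 2.2: (7.782,-22.999) -> (8.981,-24.844) [heading=303, draw]
FD 3.4: (8.981,-24.844) -> (10.832,-27.695) [heading=303, draw]
Final: pos=(10.832,-27.695), heading=303, 8 segment(s) drawn
Segments drawn: 8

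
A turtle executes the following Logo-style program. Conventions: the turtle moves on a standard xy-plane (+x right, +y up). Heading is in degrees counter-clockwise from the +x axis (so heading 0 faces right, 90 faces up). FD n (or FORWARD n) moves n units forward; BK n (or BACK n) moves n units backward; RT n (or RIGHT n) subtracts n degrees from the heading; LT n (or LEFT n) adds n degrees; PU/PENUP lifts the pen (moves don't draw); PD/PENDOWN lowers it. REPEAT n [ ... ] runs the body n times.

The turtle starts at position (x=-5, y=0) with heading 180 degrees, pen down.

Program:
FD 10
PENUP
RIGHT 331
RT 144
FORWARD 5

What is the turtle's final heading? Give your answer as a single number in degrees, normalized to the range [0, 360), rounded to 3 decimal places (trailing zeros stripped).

Answer: 65

Derivation:
Executing turtle program step by step:
Start: pos=(-5,0), heading=180, pen down
FD 10: (-5,0) -> (-15,0) [heading=180, draw]
PU: pen up
RT 331: heading 180 -> 209
RT 144: heading 209 -> 65
FD 5: (-15,0) -> (-12.887,4.532) [heading=65, move]
Final: pos=(-12.887,4.532), heading=65, 1 segment(s) drawn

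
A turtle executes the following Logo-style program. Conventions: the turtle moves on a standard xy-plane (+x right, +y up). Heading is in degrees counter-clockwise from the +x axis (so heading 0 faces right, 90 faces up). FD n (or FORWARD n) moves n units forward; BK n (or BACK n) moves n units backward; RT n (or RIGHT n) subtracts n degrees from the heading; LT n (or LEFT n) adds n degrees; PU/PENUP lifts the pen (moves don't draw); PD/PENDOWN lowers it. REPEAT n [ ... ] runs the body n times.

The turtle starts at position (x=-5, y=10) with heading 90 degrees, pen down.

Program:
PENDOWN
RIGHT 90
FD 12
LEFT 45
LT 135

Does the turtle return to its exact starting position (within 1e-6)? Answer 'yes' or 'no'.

Answer: no

Derivation:
Executing turtle program step by step:
Start: pos=(-5,10), heading=90, pen down
PD: pen down
RT 90: heading 90 -> 0
FD 12: (-5,10) -> (7,10) [heading=0, draw]
LT 45: heading 0 -> 45
LT 135: heading 45 -> 180
Final: pos=(7,10), heading=180, 1 segment(s) drawn

Start position: (-5, 10)
Final position: (7, 10)
Distance = 12; >= 1e-6 -> NOT closed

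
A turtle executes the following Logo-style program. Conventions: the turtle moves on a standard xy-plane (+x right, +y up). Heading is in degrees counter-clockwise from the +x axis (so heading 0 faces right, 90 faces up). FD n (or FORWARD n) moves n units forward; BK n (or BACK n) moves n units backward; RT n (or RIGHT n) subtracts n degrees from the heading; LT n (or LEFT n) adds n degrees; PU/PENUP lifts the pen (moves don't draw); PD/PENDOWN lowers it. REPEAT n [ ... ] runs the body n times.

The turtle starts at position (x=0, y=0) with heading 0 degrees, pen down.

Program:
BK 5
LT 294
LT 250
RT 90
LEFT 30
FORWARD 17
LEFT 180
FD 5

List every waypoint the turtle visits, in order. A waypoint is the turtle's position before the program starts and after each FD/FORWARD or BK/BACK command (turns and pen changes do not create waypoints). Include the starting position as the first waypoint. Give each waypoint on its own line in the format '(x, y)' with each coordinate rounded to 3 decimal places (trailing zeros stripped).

Executing turtle program step by step:
Start: pos=(0,0), heading=0, pen down
BK 5: (0,0) -> (-5,0) [heading=0, draw]
LT 294: heading 0 -> 294
LT 250: heading 294 -> 184
RT 90: heading 184 -> 94
LT 30: heading 94 -> 124
FD 17: (-5,0) -> (-14.506,14.094) [heading=124, draw]
LT 180: heading 124 -> 304
FD 5: (-14.506,14.094) -> (-11.71,9.948) [heading=304, draw]
Final: pos=(-11.71,9.948), heading=304, 3 segment(s) drawn
Waypoints (4 total):
(0, 0)
(-5, 0)
(-14.506, 14.094)
(-11.71, 9.948)

Answer: (0, 0)
(-5, 0)
(-14.506, 14.094)
(-11.71, 9.948)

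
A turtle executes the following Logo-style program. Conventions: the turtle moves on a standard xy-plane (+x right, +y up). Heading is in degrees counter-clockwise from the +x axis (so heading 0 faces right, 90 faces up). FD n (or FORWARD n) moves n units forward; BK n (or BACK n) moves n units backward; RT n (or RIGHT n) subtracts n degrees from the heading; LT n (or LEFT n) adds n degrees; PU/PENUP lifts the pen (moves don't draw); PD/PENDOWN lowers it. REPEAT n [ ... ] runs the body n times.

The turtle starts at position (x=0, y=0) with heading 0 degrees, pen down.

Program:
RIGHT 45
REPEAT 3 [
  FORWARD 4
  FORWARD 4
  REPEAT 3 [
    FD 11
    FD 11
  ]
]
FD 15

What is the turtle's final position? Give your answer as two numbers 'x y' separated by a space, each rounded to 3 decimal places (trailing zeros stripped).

Executing turtle program step by step:
Start: pos=(0,0), heading=0, pen down
RT 45: heading 0 -> 315
REPEAT 3 [
  -- iteration 1/3 --
  FD 4: (0,0) -> (2.828,-2.828) [heading=315, draw]
  FD 4: (2.828,-2.828) -> (5.657,-5.657) [heading=315, draw]
  REPEAT 3 [
    -- iteration 1/3 --
    FD 11: (5.657,-5.657) -> (13.435,-13.435) [heading=315, draw]
    FD 11: (13.435,-13.435) -> (21.213,-21.213) [heading=315, draw]
    -- iteration 2/3 --
    FD 11: (21.213,-21.213) -> (28.991,-28.991) [heading=315, draw]
    FD 11: (28.991,-28.991) -> (36.77,-36.77) [heading=315, draw]
    -- iteration 3/3 --
    FD 11: (36.77,-36.77) -> (44.548,-44.548) [heading=315, draw]
    FD 11: (44.548,-44.548) -> (52.326,-52.326) [heading=315, draw]
  ]
  -- iteration 2/3 --
  FD 4: (52.326,-52.326) -> (55.154,-55.154) [heading=315, draw]
  FD 4: (55.154,-55.154) -> (57.983,-57.983) [heading=315, draw]
  REPEAT 3 [
    -- iteration 1/3 --
    FD 11: (57.983,-57.983) -> (65.761,-65.761) [heading=315, draw]
    FD 11: (65.761,-65.761) -> (73.539,-73.539) [heading=315, draw]
    -- iteration 2/3 --
    FD 11: (73.539,-73.539) -> (81.317,-81.317) [heading=315, draw]
    FD 11: (81.317,-81.317) -> (89.095,-89.095) [heading=315, draw]
    -- iteration 3/3 --
    FD 11: (89.095,-89.095) -> (96.874,-96.874) [heading=315, draw]
    FD 11: (96.874,-96.874) -> (104.652,-104.652) [heading=315, draw]
  ]
  -- iteration 3/3 --
  FD 4: (104.652,-104.652) -> (107.48,-107.48) [heading=315, draw]
  FD 4: (107.48,-107.48) -> (110.309,-110.309) [heading=315, draw]
  REPEAT 3 [
    -- iteration 1/3 --
    FD 11: (110.309,-110.309) -> (118.087,-118.087) [heading=315, draw]
    FD 11: (118.087,-118.087) -> (125.865,-125.865) [heading=315, draw]
    -- iteration 2/3 --
    FD 11: (125.865,-125.865) -> (133.643,-133.643) [heading=315, draw]
    FD 11: (133.643,-133.643) -> (141.421,-141.421) [heading=315, draw]
    -- iteration 3/3 --
    FD 11: (141.421,-141.421) -> (149.2,-149.2) [heading=315, draw]
    FD 11: (149.2,-149.2) -> (156.978,-156.978) [heading=315, draw]
  ]
]
FD 15: (156.978,-156.978) -> (167.584,-167.584) [heading=315, draw]
Final: pos=(167.584,-167.584), heading=315, 25 segment(s) drawn

Answer: 167.584 -167.584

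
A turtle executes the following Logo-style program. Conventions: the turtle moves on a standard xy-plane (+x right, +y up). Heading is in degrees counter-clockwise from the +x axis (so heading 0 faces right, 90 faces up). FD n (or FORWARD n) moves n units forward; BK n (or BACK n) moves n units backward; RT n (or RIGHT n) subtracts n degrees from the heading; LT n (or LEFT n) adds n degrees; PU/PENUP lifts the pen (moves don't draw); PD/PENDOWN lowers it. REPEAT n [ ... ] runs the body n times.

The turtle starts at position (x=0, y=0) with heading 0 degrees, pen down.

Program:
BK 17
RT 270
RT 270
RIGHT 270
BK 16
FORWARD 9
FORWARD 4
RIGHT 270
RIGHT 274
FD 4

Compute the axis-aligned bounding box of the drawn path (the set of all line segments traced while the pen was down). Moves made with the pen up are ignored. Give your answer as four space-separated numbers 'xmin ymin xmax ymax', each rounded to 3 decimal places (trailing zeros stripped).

Executing turtle program step by step:
Start: pos=(0,0), heading=0, pen down
BK 17: (0,0) -> (-17,0) [heading=0, draw]
RT 270: heading 0 -> 90
RT 270: heading 90 -> 180
RT 270: heading 180 -> 270
BK 16: (-17,0) -> (-17,16) [heading=270, draw]
FD 9: (-17,16) -> (-17,7) [heading=270, draw]
FD 4: (-17,7) -> (-17,3) [heading=270, draw]
RT 270: heading 270 -> 0
RT 274: heading 0 -> 86
FD 4: (-17,3) -> (-16.721,6.99) [heading=86, draw]
Final: pos=(-16.721,6.99), heading=86, 5 segment(s) drawn

Segment endpoints: x in {-17, -17, -17, -16.721, 0}, y in {0, 3, 6.99, 7, 16}
xmin=-17, ymin=0, xmax=0, ymax=16

Answer: -17 0 0 16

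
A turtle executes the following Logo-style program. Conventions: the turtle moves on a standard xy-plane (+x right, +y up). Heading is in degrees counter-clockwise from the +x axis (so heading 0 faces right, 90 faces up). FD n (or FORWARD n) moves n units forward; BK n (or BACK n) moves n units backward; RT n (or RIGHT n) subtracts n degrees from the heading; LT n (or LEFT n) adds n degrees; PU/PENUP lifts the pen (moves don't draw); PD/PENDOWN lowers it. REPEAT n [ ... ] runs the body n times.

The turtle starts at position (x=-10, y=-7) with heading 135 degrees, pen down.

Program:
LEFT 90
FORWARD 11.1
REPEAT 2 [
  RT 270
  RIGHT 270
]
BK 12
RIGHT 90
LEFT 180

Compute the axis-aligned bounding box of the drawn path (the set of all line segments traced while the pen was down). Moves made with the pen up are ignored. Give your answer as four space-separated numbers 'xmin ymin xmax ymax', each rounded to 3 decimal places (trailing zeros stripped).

Executing turtle program step by step:
Start: pos=(-10,-7), heading=135, pen down
LT 90: heading 135 -> 225
FD 11.1: (-10,-7) -> (-17.849,-14.849) [heading=225, draw]
REPEAT 2 [
  -- iteration 1/2 --
  RT 270: heading 225 -> 315
  RT 270: heading 315 -> 45
  -- iteration 2/2 --
  RT 270: heading 45 -> 135
  RT 270: heading 135 -> 225
]
BK 12: (-17.849,-14.849) -> (-9.364,-6.364) [heading=225, draw]
RT 90: heading 225 -> 135
LT 180: heading 135 -> 315
Final: pos=(-9.364,-6.364), heading=315, 2 segment(s) drawn

Segment endpoints: x in {-17.849, -10, -9.364}, y in {-14.849, -7, -6.364}
xmin=-17.849, ymin=-14.849, xmax=-9.364, ymax=-6.364

Answer: -17.849 -14.849 -9.364 -6.364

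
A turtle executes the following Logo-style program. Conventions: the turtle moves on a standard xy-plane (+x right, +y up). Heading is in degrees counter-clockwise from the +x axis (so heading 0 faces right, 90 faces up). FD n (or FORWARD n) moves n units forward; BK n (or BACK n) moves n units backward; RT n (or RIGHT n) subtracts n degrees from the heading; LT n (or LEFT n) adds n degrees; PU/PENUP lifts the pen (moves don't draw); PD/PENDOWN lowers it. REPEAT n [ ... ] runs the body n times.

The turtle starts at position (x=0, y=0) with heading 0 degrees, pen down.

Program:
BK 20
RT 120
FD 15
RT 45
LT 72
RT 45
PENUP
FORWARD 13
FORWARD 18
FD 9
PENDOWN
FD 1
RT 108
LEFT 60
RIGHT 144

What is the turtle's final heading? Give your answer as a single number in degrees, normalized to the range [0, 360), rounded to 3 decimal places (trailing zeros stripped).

Executing turtle program step by step:
Start: pos=(0,0), heading=0, pen down
BK 20: (0,0) -> (-20,0) [heading=0, draw]
RT 120: heading 0 -> 240
FD 15: (-20,0) -> (-27.5,-12.99) [heading=240, draw]
RT 45: heading 240 -> 195
LT 72: heading 195 -> 267
RT 45: heading 267 -> 222
PU: pen up
FD 13: (-27.5,-12.99) -> (-37.161,-21.689) [heading=222, move]
FD 18: (-37.161,-21.689) -> (-50.537,-33.733) [heading=222, move]
FD 9: (-50.537,-33.733) -> (-57.226,-39.756) [heading=222, move]
PD: pen down
FD 1: (-57.226,-39.756) -> (-57.969,-40.425) [heading=222, draw]
RT 108: heading 222 -> 114
LT 60: heading 114 -> 174
RT 144: heading 174 -> 30
Final: pos=(-57.969,-40.425), heading=30, 3 segment(s) drawn

Answer: 30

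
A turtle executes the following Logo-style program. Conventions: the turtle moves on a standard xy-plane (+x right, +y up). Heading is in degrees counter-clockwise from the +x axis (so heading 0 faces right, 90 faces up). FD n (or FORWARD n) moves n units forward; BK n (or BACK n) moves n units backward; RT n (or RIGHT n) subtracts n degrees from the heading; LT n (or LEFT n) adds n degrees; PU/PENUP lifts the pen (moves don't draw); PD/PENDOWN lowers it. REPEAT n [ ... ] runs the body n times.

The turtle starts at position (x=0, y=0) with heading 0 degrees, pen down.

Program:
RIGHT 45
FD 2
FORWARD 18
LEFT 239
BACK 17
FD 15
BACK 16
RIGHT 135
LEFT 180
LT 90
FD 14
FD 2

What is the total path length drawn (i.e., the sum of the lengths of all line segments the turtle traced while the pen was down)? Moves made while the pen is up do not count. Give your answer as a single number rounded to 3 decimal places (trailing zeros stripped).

Answer: 84

Derivation:
Executing turtle program step by step:
Start: pos=(0,0), heading=0, pen down
RT 45: heading 0 -> 315
FD 2: (0,0) -> (1.414,-1.414) [heading=315, draw]
FD 18: (1.414,-1.414) -> (14.142,-14.142) [heading=315, draw]
LT 239: heading 315 -> 194
BK 17: (14.142,-14.142) -> (30.637,-10.029) [heading=194, draw]
FD 15: (30.637,-10.029) -> (16.083,-13.658) [heading=194, draw]
BK 16: (16.083,-13.658) -> (31.607,-9.788) [heading=194, draw]
RT 135: heading 194 -> 59
LT 180: heading 59 -> 239
LT 90: heading 239 -> 329
FD 14: (31.607,-9.788) -> (43.608,-16.998) [heading=329, draw]
FD 2: (43.608,-16.998) -> (45.322,-18.028) [heading=329, draw]
Final: pos=(45.322,-18.028), heading=329, 7 segment(s) drawn

Segment lengths:
  seg 1: (0,0) -> (1.414,-1.414), length = 2
  seg 2: (1.414,-1.414) -> (14.142,-14.142), length = 18
  seg 3: (14.142,-14.142) -> (30.637,-10.029), length = 17
  seg 4: (30.637,-10.029) -> (16.083,-13.658), length = 15
  seg 5: (16.083,-13.658) -> (31.607,-9.788), length = 16
  seg 6: (31.607,-9.788) -> (43.608,-16.998), length = 14
  seg 7: (43.608,-16.998) -> (45.322,-18.028), length = 2
Total = 84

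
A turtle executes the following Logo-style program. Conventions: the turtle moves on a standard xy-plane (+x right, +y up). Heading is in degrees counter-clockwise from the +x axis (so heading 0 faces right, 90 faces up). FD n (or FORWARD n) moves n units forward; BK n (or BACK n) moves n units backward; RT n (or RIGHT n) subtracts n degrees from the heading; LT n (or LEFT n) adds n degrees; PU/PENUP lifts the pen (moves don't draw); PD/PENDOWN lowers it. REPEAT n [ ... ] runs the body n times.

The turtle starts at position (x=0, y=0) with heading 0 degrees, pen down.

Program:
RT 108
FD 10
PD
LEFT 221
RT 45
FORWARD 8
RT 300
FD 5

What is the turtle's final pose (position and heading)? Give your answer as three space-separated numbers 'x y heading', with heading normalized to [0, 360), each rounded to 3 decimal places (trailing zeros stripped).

Answer: -3.172 1.847 128

Derivation:
Executing turtle program step by step:
Start: pos=(0,0), heading=0, pen down
RT 108: heading 0 -> 252
FD 10: (0,0) -> (-3.09,-9.511) [heading=252, draw]
PD: pen down
LT 221: heading 252 -> 113
RT 45: heading 113 -> 68
FD 8: (-3.09,-9.511) -> (-0.093,-2.093) [heading=68, draw]
RT 300: heading 68 -> 128
FD 5: (-0.093,-2.093) -> (-3.172,1.847) [heading=128, draw]
Final: pos=(-3.172,1.847), heading=128, 3 segment(s) drawn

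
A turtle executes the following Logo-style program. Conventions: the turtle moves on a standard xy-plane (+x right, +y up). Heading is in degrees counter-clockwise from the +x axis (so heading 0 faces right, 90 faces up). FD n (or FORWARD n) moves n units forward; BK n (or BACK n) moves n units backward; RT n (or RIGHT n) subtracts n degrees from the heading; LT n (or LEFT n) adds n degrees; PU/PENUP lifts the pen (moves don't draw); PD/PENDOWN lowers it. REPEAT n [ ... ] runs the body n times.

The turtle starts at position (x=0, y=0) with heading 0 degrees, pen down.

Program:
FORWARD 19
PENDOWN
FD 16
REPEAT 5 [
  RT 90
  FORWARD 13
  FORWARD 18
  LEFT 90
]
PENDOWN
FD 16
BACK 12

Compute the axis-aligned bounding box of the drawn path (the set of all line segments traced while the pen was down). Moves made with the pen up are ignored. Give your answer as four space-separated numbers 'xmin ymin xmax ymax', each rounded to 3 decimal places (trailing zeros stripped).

Answer: 0 -155 51 0

Derivation:
Executing turtle program step by step:
Start: pos=(0,0), heading=0, pen down
FD 19: (0,0) -> (19,0) [heading=0, draw]
PD: pen down
FD 16: (19,0) -> (35,0) [heading=0, draw]
REPEAT 5 [
  -- iteration 1/5 --
  RT 90: heading 0 -> 270
  FD 13: (35,0) -> (35,-13) [heading=270, draw]
  FD 18: (35,-13) -> (35,-31) [heading=270, draw]
  LT 90: heading 270 -> 0
  -- iteration 2/5 --
  RT 90: heading 0 -> 270
  FD 13: (35,-31) -> (35,-44) [heading=270, draw]
  FD 18: (35,-44) -> (35,-62) [heading=270, draw]
  LT 90: heading 270 -> 0
  -- iteration 3/5 --
  RT 90: heading 0 -> 270
  FD 13: (35,-62) -> (35,-75) [heading=270, draw]
  FD 18: (35,-75) -> (35,-93) [heading=270, draw]
  LT 90: heading 270 -> 0
  -- iteration 4/5 --
  RT 90: heading 0 -> 270
  FD 13: (35,-93) -> (35,-106) [heading=270, draw]
  FD 18: (35,-106) -> (35,-124) [heading=270, draw]
  LT 90: heading 270 -> 0
  -- iteration 5/5 --
  RT 90: heading 0 -> 270
  FD 13: (35,-124) -> (35,-137) [heading=270, draw]
  FD 18: (35,-137) -> (35,-155) [heading=270, draw]
  LT 90: heading 270 -> 0
]
PD: pen down
FD 16: (35,-155) -> (51,-155) [heading=0, draw]
BK 12: (51,-155) -> (39,-155) [heading=0, draw]
Final: pos=(39,-155), heading=0, 14 segment(s) drawn

Segment endpoints: x in {0, 19, 35, 39, 51}, y in {-155, -137, -124, -106, -93, -75, -62, -44, -31, -13, 0}
xmin=0, ymin=-155, xmax=51, ymax=0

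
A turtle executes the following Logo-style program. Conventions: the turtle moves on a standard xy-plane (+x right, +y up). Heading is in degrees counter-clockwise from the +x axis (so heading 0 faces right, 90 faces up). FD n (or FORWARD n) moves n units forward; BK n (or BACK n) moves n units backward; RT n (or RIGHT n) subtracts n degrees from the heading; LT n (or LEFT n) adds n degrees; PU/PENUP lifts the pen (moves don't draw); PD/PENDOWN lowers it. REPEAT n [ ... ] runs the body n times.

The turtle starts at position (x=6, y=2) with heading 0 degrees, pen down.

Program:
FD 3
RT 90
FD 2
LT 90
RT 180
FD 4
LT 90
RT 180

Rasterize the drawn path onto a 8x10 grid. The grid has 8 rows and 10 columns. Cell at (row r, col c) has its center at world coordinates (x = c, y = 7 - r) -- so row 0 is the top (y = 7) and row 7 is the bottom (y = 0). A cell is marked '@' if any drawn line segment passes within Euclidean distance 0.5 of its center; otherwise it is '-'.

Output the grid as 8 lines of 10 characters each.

Segment 0: (6,2) -> (9,2)
Segment 1: (9,2) -> (9,0)
Segment 2: (9,0) -> (5,-0)

Answer: ----------
----------
----------
----------
----------
------@@@@
---------@
-----@@@@@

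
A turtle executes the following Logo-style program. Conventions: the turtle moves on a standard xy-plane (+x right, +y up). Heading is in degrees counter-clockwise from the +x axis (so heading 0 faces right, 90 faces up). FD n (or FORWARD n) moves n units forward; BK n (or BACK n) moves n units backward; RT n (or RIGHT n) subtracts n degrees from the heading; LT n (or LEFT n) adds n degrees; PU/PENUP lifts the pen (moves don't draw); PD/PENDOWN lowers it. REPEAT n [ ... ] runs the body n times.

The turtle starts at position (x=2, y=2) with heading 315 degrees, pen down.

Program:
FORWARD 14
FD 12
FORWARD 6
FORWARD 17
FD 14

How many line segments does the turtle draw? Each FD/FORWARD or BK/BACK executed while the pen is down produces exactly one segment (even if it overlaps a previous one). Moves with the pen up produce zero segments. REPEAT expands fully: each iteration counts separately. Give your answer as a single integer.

Executing turtle program step by step:
Start: pos=(2,2), heading=315, pen down
FD 14: (2,2) -> (11.899,-7.899) [heading=315, draw]
FD 12: (11.899,-7.899) -> (20.385,-16.385) [heading=315, draw]
FD 6: (20.385,-16.385) -> (24.627,-20.627) [heading=315, draw]
FD 17: (24.627,-20.627) -> (36.648,-32.648) [heading=315, draw]
FD 14: (36.648,-32.648) -> (46.548,-42.548) [heading=315, draw]
Final: pos=(46.548,-42.548), heading=315, 5 segment(s) drawn
Segments drawn: 5

Answer: 5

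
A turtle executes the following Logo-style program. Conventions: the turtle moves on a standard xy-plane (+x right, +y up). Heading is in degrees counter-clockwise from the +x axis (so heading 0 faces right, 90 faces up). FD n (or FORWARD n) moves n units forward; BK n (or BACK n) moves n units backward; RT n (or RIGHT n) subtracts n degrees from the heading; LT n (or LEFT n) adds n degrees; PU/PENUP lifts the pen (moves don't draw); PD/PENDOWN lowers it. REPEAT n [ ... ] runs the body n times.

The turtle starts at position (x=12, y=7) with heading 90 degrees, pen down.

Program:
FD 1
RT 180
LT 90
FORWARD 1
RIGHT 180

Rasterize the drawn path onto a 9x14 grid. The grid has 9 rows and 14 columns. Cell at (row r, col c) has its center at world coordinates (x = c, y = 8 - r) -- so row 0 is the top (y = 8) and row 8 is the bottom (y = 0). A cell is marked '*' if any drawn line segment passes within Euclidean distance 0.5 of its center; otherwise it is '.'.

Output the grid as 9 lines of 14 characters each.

Answer: ............**
............*.
..............
..............
..............
..............
..............
..............
..............

Derivation:
Segment 0: (12,7) -> (12,8)
Segment 1: (12,8) -> (13,8)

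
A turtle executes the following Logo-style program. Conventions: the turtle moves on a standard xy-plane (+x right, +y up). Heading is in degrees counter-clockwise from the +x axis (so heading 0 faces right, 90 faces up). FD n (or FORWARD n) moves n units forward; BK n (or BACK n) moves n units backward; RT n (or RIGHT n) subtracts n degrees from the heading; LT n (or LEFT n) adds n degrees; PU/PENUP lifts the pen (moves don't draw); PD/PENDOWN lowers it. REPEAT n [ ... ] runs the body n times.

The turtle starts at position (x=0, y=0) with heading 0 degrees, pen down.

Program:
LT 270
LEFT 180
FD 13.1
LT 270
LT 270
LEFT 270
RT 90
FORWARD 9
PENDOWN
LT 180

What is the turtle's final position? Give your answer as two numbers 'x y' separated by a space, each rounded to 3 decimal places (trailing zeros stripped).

Executing turtle program step by step:
Start: pos=(0,0), heading=0, pen down
LT 270: heading 0 -> 270
LT 180: heading 270 -> 90
FD 13.1: (0,0) -> (0,13.1) [heading=90, draw]
LT 270: heading 90 -> 0
LT 270: heading 0 -> 270
LT 270: heading 270 -> 180
RT 90: heading 180 -> 90
FD 9: (0,13.1) -> (0,22.1) [heading=90, draw]
PD: pen down
LT 180: heading 90 -> 270
Final: pos=(0,22.1), heading=270, 2 segment(s) drawn

Answer: 0 22.1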